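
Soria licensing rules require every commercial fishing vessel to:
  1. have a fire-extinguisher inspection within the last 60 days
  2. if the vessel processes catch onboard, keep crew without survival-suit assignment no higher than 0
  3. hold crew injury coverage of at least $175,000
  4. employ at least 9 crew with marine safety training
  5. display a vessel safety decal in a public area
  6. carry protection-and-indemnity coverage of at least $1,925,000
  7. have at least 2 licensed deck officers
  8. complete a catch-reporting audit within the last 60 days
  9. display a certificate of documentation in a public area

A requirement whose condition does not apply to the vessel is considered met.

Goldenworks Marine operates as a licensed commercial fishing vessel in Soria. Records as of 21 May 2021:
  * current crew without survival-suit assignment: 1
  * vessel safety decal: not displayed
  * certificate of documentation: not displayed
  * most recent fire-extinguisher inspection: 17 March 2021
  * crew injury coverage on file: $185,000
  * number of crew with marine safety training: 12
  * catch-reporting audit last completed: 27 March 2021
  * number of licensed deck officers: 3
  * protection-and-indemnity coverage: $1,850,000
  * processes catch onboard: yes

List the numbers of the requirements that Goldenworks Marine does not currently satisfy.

1. fire-extinguisher inspection 65 days ago vs limit 60 → not met
2. condition 'processes catch onboard' holds; crew without survival-suit assignment 1 > 0 → not met
3. crew injury coverage $185,000 ≥ $175,000 → met
4. crew with marine safety training 12 ≥ 9 → met
5. vessel safety decal absent → not met
6. protection-and-indemnity coverage $1,850,000 < $1,925,000 → not met
7. licensed deck officers 3 ≥ 2 → met
8. catch-reporting audit 55 days ago vs limit 60 → met
9. certificate of documentation absent → not met
Not met: 1, 2, 5, 6, 9

1, 2, 5, 6, 9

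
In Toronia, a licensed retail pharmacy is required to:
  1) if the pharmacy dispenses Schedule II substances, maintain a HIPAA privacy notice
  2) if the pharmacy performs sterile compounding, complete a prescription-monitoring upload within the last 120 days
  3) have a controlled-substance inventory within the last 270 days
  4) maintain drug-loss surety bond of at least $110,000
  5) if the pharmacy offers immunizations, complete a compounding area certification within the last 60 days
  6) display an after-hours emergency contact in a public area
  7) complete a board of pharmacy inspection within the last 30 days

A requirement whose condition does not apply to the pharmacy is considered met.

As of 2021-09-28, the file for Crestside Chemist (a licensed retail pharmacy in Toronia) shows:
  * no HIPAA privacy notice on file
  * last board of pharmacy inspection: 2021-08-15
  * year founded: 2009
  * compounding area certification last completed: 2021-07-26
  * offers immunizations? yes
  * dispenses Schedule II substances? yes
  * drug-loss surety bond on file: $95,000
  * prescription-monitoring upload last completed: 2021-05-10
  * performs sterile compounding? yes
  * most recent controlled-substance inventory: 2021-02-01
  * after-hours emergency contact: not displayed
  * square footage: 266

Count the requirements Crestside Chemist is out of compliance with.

1. condition 'dispenses Schedule II substances' holds; HIPAA privacy notice absent → not met
2. condition 'performs sterile compounding' holds; prescription-monitoring upload 141 days ago vs limit 120 → not met
3. controlled-substance inventory 239 days ago vs limit 270 → met
4. drug-loss surety bond $95,000 < $110,000 → not met
5. condition 'offers immunizations' holds; compounding area certification 64 days ago vs limit 60 → not met
6. after-hours emergency contact absent → not met
7. board of pharmacy inspection 44 days ago vs limit 30 → not met
Not met: 6 of 7

6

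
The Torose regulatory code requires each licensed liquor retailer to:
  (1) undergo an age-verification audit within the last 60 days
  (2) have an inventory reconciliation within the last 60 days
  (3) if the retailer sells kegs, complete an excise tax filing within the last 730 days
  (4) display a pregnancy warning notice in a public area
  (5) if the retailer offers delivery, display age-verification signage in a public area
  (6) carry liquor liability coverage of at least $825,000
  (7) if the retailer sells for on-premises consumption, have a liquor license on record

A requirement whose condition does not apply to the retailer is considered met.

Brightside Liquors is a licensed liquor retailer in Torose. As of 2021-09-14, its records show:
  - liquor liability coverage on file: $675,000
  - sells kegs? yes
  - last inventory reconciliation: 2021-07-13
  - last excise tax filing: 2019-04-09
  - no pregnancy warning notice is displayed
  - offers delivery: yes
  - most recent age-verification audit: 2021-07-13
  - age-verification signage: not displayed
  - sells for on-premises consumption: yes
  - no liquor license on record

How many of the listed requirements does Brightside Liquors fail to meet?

1. age-verification audit 63 days ago vs limit 60 → not met
2. inventory reconciliation 63 days ago vs limit 60 → not met
3. condition 'sells kegs' holds; excise tax filing 889 days ago vs limit 730 → not met
4. pregnancy warning notice absent → not met
5. condition 'offers delivery' holds; age-verification signage absent → not met
6. liquor liability coverage $675,000 < $825,000 → not met
7. condition 'sells for on-premises consumption' holds; liquor license absent → not met
Not met: 7 of 7

7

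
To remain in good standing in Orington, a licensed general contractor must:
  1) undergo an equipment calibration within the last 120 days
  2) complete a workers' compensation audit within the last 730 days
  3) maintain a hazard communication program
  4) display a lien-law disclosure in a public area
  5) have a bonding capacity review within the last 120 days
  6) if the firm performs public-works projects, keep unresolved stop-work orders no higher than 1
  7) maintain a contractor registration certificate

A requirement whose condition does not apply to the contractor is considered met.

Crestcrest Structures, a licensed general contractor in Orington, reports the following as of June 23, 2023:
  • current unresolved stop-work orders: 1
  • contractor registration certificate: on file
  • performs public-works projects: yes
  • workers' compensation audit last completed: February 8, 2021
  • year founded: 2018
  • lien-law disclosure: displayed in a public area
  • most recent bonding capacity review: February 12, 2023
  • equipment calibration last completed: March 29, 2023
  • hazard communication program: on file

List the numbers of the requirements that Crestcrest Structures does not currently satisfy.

2, 5

1. equipment calibration 86 days ago vs limit 120 → met
2. workers' compensation audit 865 days ago vs limit 730 → not met
3. hazard communication program present → met
4. lien-law disclosure present → met
5. bonding capacity review 131 days ago vs limit 120 → not met
6. condition 'performs public-works projects' holds; unresolved stop-work orders 1 ≤ 1 → met
7. contractor registration certificate present → met
Not met: 2, 5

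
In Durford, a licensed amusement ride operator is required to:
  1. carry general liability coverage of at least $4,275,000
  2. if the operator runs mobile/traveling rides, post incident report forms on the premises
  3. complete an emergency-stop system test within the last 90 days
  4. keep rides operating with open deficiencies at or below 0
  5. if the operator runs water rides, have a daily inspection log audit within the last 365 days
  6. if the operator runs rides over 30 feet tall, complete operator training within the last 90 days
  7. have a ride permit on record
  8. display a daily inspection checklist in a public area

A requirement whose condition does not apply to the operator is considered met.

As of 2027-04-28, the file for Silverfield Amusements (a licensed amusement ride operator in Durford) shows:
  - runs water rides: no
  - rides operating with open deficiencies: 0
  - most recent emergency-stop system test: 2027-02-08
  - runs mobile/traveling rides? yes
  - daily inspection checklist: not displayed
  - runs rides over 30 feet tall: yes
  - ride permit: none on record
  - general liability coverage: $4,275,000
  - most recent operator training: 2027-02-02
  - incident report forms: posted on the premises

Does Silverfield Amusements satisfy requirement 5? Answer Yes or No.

5. condition 'runs water rides' does not hold → requirement n/a → met

Yes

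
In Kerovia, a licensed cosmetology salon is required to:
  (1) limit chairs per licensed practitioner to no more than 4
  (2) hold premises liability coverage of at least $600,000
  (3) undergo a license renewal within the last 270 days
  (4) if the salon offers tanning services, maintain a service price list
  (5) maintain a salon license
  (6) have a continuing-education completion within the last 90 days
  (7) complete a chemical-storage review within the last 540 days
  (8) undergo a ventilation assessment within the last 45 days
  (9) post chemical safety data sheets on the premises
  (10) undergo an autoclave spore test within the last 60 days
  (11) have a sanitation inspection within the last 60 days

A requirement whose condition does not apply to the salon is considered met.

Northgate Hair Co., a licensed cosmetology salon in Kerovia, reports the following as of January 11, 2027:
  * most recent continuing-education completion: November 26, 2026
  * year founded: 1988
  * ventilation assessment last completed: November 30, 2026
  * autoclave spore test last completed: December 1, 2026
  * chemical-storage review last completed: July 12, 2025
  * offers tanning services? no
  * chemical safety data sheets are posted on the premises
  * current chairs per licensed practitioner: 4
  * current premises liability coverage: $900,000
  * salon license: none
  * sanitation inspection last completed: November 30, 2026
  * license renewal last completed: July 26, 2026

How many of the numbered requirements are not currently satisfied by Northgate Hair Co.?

1. chairs per licensed practitioner 4 ≤ 4 → met
2. premises liability coverage $900,000 ≥ $600,000 → met
3. license renewal 169 days ago vs limit 270 → met
4. condition 'offers tanning services' does not hold → requirement n/a → met
5. salon license absent → not met
6. continuing-education completion 46 days ago vs limit 90 → met
7. chemical-storage review 548 days ago vs limit 540 → not met
8. ventilation assessment 42 days ago vs limit 45 → met
9. chemical safety data sheets present → met
10. autoclave spore test 41 days ago vs limit 60 → met
11. sanitation inspection 42 days ago vs limit 60 → met
Not met: 2 of 11

2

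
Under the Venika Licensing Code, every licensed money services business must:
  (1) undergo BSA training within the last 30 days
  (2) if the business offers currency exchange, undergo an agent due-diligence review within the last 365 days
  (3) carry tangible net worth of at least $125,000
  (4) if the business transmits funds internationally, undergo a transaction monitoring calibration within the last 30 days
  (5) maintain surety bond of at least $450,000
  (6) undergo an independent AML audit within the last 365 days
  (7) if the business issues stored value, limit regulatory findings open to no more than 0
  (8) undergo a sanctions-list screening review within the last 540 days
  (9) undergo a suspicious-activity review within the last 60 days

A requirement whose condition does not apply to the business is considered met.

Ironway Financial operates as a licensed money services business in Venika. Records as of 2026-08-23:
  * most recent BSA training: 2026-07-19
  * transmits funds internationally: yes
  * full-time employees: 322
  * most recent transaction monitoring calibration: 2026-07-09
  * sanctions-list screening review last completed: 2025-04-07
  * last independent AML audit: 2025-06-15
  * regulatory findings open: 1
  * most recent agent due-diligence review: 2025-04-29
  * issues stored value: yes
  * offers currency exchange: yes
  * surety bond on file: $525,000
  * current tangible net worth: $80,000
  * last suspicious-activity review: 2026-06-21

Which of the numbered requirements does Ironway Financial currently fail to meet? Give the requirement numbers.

1. BSA training 35 days ago vs limit 30 → not met
2. condition 'offers currency exchange' holds; agent due-diligence review 481 days ago vs limit 365 → not met
3. tangible net worth $80,000 < $125,000 → not met
4. condition 'transmits funds internationally' holds; transaction monitoring calibration 45 days ago vs limit 30 → not met
5. surety bond $525,000 ≥ $450,000 → met
6. independent AML audit 434 days ago vs limit 365 → not met
7. condition 'issues stored value' holds; regulatory findings open 1 > 0 → not met
8. sanctions-list screening review 503 days ago vs limit 540 → met
9. suspicious-activity review 63 days ago vs limit 60 → not met
Not met: 1, 2, 3, 4, 6, 7, 9

1, 2, 3, 4, 6, 7, 9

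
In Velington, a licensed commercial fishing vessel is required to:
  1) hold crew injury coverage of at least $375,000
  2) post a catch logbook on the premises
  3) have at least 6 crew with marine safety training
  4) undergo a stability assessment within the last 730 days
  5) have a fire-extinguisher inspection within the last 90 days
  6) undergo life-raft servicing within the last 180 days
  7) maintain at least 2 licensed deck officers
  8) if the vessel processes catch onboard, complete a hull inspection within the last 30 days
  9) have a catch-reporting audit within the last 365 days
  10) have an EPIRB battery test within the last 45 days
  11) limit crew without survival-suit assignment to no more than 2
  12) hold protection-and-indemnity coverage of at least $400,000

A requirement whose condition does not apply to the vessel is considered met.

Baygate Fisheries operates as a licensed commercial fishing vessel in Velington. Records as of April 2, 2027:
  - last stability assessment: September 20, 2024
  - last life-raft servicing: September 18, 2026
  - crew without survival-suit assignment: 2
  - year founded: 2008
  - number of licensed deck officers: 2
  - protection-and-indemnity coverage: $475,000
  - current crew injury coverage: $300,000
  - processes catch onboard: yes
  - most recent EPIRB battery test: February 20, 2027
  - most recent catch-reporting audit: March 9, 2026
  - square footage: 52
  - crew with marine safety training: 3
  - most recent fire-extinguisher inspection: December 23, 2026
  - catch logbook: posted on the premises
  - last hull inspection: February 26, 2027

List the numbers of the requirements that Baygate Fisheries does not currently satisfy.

1. crew injury coverage $300,000 < $375,000 → not met
2. catch logbook present → met
3. crew with marine safety training 3 < 6 → not met
4. stability assessment 924 days ago vs limit 730 → not met
5. fire-extinguisher inspection 100 days ago vs limit 90 → not met
6. life-raft servicing 196 days ago vs limit 180 → not met
7. licensed deck officers 2 ≥ 2 → met
8. condition 'processes catch onboard' holds; hull inspection 35 days ago vs limit 30 → not met
9. catch-reporting audit 389 days ago vs limit 365 → not met
10. EPIRB battery test 41 days ago vs limit 45 → met
11. crew without survival-suit assignment 2 ≤ 2 → met
12. protection-and-indemnity coverage $475,000 ≥ $400,000 → met
Not met: 1, 3, 4, 5, 6, 8, 9

1, 3, 4, 5, 6, 8, 9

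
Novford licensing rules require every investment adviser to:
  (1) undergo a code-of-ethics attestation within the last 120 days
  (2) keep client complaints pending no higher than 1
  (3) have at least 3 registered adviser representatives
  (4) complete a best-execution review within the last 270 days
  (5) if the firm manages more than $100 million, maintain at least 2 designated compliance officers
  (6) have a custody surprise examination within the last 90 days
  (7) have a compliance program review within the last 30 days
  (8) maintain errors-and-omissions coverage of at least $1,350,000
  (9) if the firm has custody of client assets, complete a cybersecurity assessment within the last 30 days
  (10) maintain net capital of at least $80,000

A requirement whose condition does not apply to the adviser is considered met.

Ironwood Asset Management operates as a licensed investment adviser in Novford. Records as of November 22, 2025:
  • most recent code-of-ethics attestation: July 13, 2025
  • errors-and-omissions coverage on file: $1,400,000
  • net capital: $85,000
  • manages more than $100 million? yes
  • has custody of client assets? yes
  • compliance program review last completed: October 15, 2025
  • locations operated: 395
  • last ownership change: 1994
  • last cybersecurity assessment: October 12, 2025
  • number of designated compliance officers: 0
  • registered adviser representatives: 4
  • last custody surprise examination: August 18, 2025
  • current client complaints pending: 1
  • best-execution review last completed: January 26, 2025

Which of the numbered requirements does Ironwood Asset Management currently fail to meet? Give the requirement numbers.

1. code-of-ethics attestation 132 days ago vs limit 120 → not met
2. client complaints pending 1 ≤ 1 → met
3. registered adviser representatives 4 ≥ 3 → met
4. best-execution review 300 days ago vs limit 270 → not met
5. condition 'manages more than $100 million' holds; designated compliance officers 0 < 2 → not met
6. custody surprise examination 96 days ago vs limit 90 → not met
7. compliance program review 38 days ago vs limit 30 → not met
8. errors-and-omissions coverage $1,400,000 ≥ $1,350,000 → met
9. condition 'has custody of client assets' holds; cybersecurity assessment 41 days ago vs limit 30 → not met
10. net capital $85,000 ≥ $80,000 → met
Not met: 1, 4, 5, 6, 7, 9

1, 4, 5, 6, 7, 9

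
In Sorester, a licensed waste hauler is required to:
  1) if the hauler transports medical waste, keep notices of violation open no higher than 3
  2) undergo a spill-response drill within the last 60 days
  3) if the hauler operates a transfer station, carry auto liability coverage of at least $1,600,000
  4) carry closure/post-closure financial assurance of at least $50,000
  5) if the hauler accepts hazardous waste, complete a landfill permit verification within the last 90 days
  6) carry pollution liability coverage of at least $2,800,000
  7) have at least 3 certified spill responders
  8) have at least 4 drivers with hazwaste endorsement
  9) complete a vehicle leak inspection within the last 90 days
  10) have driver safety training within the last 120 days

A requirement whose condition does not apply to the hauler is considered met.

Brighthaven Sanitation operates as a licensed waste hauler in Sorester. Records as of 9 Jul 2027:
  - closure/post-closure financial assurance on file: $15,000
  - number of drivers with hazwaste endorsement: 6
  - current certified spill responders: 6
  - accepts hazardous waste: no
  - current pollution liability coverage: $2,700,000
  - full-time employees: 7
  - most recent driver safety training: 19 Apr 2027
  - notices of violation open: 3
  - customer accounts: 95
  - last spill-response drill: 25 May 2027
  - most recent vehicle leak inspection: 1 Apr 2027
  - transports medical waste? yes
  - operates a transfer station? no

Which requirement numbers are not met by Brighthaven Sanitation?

4, 6, 9

1. condition 'transports medical waste' holds; notices of violation open 3 ≤ 3 → met
2. spill-response drill 45 days ago vs limit 60 → met
3. condition 'operates a transfer station' does not hold → requirement n/a → met
4. closure/post-closure financial assurance $15,000 < $50,000 → not met
5. condition 'accepts hazardous waste' does not hold → requirement n/a → met
6. pollution liability coverage $2,700,000 < $2,800,000 → not met
7. certified spill responders 6 ≥ 3 → met
8. drivers with hazwaste endorsement 6 ≥ 4 → met
9. vehicle leak inspection 99 days ago vs limit 90 → not met
10. driver safety training 81 days ago vs limit 120 → met
Not met: 4, 6, 9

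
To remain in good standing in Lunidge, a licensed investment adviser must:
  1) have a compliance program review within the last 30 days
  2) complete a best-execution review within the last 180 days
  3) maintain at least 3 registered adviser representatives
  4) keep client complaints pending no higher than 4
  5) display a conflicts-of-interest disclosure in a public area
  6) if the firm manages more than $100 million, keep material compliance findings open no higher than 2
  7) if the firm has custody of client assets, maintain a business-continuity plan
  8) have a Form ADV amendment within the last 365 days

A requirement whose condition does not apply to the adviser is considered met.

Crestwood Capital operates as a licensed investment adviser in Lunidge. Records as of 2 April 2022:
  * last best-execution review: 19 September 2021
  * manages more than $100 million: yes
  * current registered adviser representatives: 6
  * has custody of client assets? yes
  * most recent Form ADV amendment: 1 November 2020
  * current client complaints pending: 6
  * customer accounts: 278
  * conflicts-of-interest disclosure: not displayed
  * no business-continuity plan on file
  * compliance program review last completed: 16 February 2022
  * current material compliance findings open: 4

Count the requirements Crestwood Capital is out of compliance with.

7

1. compliance program review 45 days ago vs limit 30 → not met
2. best-execution review 195 days ago vs limit 180 → not met
3. registered adviser representatives 6 ≥ 3 → met
4. client complaints pending 6 > 4 → not met
5. conflicts-of-interest disclosure absent → not met
6. condition 'manages more than $100 million' holds; material compliance findings open 4 > 2 → not met
7. condition 'has custody of client assets' holds; business-continuity plan absent → not met
8. Form ADV amendment 517 days ago vs limit 365 → not met
Not met: 7 of 8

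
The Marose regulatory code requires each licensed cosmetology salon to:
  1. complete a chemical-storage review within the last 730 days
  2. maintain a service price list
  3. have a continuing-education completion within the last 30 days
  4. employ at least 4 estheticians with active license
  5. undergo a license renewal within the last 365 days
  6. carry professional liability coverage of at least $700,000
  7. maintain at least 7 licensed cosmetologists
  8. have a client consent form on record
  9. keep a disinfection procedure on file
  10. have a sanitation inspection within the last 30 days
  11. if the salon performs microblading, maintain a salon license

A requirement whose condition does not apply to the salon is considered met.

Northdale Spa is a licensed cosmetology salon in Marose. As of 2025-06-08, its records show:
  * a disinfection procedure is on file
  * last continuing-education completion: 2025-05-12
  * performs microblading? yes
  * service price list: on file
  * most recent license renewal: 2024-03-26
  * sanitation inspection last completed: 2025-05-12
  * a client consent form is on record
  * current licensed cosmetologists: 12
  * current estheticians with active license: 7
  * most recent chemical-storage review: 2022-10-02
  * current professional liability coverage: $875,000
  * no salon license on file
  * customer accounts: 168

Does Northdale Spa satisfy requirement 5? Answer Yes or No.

5. license renewal 439 days ago vs limit 365 → not met

No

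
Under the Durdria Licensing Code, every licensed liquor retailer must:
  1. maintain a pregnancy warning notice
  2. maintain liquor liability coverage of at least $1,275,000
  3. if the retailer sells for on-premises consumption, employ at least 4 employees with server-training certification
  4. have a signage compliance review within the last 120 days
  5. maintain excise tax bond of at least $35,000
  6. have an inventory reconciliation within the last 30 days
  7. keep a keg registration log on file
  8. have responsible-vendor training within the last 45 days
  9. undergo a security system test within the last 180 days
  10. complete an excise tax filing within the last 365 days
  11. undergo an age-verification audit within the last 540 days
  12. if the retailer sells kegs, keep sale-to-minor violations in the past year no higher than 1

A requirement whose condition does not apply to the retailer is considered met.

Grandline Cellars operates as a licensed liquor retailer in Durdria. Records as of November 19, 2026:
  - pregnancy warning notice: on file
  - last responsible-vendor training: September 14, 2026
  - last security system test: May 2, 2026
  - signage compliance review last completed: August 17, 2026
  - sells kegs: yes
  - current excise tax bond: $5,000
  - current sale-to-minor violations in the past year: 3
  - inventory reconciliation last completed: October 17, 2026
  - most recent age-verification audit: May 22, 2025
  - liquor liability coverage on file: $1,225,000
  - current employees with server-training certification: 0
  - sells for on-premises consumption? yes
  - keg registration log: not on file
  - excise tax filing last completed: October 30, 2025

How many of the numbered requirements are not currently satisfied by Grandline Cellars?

1. pregnancy warning notice present → met
2. liquor liability coverage $1,225,000 < $1,275,000 → not met
3. condition 'sells for on-premises consumption' holds; employees with server-training certification 0 < 4 → not met
4. signage compliance review 94 days ago vs limit 120 → met
5. excise tax bond $5,000 < $35,000 → not met
6. inventory reconciliation 33 days ago vs limit 30 → not met
7. keg registration log absent → not met
8. responsible-vendor training 66 days ago vs limit 45 → not met
9. security system test 201 days ago vs limit 180 → not met
10. excise tax filing 385 days ago vs limit 365 → not met
11. age-verification audit 546 days ago vs limit 540 → not met
12. condition 'sells kegs' holds; sale-to-minor violations in the past year 3 > 1 → not met
Not met: 10 of 12

10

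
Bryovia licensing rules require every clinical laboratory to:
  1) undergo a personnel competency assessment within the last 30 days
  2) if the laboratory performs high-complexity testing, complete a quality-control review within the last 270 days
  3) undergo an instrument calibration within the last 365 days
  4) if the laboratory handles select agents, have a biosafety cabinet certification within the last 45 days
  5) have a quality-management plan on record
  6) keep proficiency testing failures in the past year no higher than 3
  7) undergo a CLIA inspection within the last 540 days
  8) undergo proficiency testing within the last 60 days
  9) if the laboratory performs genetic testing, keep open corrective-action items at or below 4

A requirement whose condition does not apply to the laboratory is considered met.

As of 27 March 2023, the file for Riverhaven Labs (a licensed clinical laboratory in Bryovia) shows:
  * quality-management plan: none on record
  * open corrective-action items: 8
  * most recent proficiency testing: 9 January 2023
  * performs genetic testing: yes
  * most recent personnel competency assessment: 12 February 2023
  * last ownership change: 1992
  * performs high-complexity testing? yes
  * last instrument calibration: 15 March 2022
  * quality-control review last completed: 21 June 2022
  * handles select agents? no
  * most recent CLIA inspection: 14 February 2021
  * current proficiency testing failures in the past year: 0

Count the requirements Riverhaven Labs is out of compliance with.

1. personnel competency assessment 43 days ago vs limit 30 → not met
2. condition 'performs high-complexity testing' holds; quality-control review 279 days ago vs limit 270 → not met
3. instrument calibration 377 days ago vs limit 365 → not met
4. condition 'handles select agents' does not hold → requirement n/a → met
5. quality-management plan absent → not met
6. proficiency testing failures in the past year 0 ≤ 3 → met
7. CLIA inspection 771 days ago vs limit 540 → not met
8. proficiency testing 77 days ago vs limit 60 → not met
9. condition 'performs genetic testing' holds; open corrective-action items 8 > 4 → not met
Not met: 7 of 9

7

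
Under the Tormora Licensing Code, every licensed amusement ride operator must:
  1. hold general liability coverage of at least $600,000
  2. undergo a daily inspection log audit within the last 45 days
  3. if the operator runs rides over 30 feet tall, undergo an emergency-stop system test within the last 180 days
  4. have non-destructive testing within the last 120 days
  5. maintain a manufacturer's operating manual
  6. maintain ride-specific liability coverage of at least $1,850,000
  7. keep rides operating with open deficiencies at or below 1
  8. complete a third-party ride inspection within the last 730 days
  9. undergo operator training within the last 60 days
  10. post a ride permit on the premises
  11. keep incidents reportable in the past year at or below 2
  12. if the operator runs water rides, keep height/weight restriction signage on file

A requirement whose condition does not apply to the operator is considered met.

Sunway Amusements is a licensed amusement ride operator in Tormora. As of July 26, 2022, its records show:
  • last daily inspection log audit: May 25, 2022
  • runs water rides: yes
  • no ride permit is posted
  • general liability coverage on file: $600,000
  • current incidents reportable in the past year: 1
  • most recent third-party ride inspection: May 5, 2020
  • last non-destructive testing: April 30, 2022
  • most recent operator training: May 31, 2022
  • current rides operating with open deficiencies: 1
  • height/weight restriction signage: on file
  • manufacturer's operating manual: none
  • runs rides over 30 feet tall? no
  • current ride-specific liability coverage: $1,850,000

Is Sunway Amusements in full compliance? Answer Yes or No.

No

1. general liability coverage $600,000 ≥ $600,000 → met
2. daily inspection log audit 62 days ago vs limit 45 → not met
3. condition 'runs rides over 30 feet tall' does not hold → requirement n/a → met
4. non-destructive testing 87 days ago vs limit 120 → met
5. manufacturer's operating manual absent → not met
6. ride-specific liability coverage $1,850,000 ≥ $1,850,000 → met
7. rides operating with open deficiencies 1 ≤ 1 → met
8. third-party ride inspection 812 days ago vs limit 730 → not met
9. operator training 56 days ago vs limit 60 → met
10. ride permit absent → not met
11. incidents reportable in the past year 1 ≤ 2 → met
12. condition 'runs water rides' holds; height/weight restriction signage present → met
Not met: 2, 5, 8, 10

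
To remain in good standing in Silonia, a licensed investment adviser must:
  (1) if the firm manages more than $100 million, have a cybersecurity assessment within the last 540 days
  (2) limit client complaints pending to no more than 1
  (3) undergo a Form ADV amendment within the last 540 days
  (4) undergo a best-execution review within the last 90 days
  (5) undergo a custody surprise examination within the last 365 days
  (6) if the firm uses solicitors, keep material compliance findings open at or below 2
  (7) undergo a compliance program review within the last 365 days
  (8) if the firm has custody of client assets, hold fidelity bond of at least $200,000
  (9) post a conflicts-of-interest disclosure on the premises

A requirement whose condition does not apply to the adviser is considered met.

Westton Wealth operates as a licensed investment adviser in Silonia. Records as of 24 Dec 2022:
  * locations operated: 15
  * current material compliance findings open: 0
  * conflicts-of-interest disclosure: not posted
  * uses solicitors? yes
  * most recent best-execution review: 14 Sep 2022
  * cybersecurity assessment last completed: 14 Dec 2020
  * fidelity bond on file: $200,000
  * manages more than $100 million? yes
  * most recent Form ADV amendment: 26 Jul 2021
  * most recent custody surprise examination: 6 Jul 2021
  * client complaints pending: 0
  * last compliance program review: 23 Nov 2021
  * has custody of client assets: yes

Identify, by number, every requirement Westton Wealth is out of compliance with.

1, 4, 5, 7, 9

1. condition 'manages more than $100 million' holds; cybersecurity assessment 740 days ago vs limit 540 → not met
2. client complaints pending 0 ≤ 1 → met
3. Form ADV amendment 516 days ago vs limit 540 → met
4. best-execution review 101 days ago vs limit 90 → not met
5. custody surprise examination 536 days ago vs limit 365 → not met
6. condition 'uses solicitors' holds; material compliance findings open 0 ≤ 2 → met
7. compliance program review 396 days ago vs limit 365 → not met
8. condition 'has custody of client assets' holds; fidelity bond $200,000 ≥ $200,000 → met
9. conflicts-of-interest disclosure absent → not met
Not met: 1, 4, 5, 7, 9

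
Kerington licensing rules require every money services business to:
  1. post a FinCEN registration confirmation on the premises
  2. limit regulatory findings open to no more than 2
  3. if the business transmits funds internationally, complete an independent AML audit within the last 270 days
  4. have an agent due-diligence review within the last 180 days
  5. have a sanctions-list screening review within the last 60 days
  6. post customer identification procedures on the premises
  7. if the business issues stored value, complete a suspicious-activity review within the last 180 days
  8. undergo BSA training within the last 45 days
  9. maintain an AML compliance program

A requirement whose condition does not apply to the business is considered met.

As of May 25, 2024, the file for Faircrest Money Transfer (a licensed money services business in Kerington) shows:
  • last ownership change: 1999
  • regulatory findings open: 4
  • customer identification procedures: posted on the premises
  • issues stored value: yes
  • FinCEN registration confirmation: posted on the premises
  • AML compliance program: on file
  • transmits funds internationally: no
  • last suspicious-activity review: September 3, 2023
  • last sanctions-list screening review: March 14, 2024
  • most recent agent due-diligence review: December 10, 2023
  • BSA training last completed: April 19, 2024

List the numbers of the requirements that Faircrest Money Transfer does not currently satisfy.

2, 5, 7

1. FinCEN registration confirmation present → met
2. regulatory findings open 4 > 2 → not met
3. condition 'transmits funds internationally' does not hold → requirement n/a → met
4. agent due-diligence review 167 days ago vs limit 180 → met
5. sanctions-list screening review 72 days ago vs limit 60 → not met
6. customer identification procedures present → met
7. condition 'issues stored value' holds; suspicious-activity review 265 days ago vs limit 180 → not met
8. BSA training 36 days ago vs limit 45 → met
9. AML compliance program present → met
Not met: 2, 5, 7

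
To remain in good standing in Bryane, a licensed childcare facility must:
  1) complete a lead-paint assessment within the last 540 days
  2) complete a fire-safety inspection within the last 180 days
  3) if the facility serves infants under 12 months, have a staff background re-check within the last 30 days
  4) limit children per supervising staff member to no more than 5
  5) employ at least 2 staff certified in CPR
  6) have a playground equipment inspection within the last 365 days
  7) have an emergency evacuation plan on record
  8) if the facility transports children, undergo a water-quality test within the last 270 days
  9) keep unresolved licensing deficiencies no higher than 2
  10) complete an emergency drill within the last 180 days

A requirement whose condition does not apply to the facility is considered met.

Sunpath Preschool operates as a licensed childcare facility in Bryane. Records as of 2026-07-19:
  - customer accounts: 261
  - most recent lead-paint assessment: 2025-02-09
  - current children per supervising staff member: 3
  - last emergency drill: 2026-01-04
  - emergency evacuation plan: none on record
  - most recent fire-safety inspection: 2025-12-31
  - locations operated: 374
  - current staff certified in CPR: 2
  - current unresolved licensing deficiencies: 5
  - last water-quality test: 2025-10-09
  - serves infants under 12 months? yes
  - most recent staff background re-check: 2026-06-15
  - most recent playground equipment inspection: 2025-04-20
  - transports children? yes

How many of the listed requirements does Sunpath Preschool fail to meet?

7

1. lead-paint assessment 525 days ago vs limit 540 → met
2. fire-safety inspection 200 days ago vs limit 180 → not met
3. condition 'serves infants under 12 months' holds; staff background re-check 34 days ago vs limit 30 → not met
4. children per supervising staff member 3 ≤ 5 → met
5. staff certified in CPR 2 ≥ 2 → met
6. playground equipment inspection 455 days ago vs limit 365 → not met
7. emergency evacuation plan absent → not met
8. condition 'transports children' holds; water-quality test 283 days ago vs limit 270 → not met
9. unresolved licensing deficiencies 5 > 2 → not met
10. emergency drill 196 days ago vs limit 180 → not met
Not met: 7 of 10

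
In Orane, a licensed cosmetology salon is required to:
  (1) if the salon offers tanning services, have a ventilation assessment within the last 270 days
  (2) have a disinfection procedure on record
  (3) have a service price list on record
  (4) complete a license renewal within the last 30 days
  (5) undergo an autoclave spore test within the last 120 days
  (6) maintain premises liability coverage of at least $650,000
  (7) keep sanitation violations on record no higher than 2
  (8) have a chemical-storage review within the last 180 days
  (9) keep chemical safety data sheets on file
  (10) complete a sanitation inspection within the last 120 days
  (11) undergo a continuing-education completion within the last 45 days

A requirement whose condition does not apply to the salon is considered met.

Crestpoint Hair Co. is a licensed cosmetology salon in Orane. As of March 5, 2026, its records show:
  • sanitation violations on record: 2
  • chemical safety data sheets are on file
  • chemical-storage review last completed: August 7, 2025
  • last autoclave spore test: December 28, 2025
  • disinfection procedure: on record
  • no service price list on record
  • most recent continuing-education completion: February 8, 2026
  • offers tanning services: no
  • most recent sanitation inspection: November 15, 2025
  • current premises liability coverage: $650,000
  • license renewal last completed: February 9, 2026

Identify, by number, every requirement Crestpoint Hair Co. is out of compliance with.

3, 8

1. condition 'offers tanning services' does not hold → requirement n/a → met
2. disinfection procedure present → met
3. service price list absent → not met
4. license renewal 24 days ago vs limit 30 → met
5. autoclave spore test 67 days ago vs limit 120 → met
6. premises liability coverage $650,000 ≥ $650,000 → met
7. sanitation violations on record 2 ≤ 2 → met
8. chemical-storage review 210 days ago vs limit 180 → not met
9. chemical safety data sheets present → met
10. sanitation inspection 110 days ago vs limit 120 → met
11. continuing-education completion 25 days ago vs limit 45 → met
Not met: 3, 8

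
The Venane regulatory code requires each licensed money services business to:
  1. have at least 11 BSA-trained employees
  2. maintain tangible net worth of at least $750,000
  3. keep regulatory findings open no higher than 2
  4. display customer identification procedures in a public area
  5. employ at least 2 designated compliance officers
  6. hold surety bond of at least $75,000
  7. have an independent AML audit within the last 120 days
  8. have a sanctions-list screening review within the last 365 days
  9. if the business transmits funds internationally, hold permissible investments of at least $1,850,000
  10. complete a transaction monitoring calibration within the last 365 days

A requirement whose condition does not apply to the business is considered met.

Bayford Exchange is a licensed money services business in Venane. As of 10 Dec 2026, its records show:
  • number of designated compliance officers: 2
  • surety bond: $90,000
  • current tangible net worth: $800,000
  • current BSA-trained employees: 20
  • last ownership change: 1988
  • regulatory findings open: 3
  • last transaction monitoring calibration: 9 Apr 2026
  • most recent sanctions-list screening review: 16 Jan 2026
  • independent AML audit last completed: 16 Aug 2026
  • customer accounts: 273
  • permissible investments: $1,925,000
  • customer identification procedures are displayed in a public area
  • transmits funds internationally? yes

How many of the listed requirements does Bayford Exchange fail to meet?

1. BSA-trained employees 20 ≥ 11 → met
2. tangible net worth $800,000 ≥ $750,000 → met
3. regulatory findings open 3 > 2 → not met
4. customer identification procedures present → met
5. designated compliance officers 2 ≥ 2 → met
6. surety bond $90,000 ≥ $75,000 → met
7. independent AML audit 116 days ago vs limit 120 → met
8. sanctions-list screening review 328 days ago vs limit 365 → met
9. condition 'transmits funds internationally' holds; permissible investments $1,925,000 ≥ $1,850,000 → met
10. transaction monitoring calibration 245 days ago vs limit 365 → met
Not met: 1 of 10

1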